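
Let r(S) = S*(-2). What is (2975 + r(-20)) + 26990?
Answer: 30005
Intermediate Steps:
r(S) = -2*S
(2975 + r(-20)) + 26990 = (2975 - 2*(-20)) + 26990 = (2975 + 40) + 26990 = 3015 + 26990 = 30005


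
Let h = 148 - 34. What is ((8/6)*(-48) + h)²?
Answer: 2500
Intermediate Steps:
h = 114
((8/6)*(-48) + h)² = ((8/6)*(-48) + 114)² = ((8*(⅙))*(-48) + 114)² = ((4/3)*(-48) + 114)² = (-64 + 114)² = 50² = 2500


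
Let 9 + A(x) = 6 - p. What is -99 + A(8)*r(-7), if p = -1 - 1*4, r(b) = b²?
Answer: -1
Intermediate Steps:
p = -5 (p = -1 - 4 = -5)
A(x) = 2 (A(x) = -9 + (6 - 1*(-5)) = -9 + (6 + 5) = -9 + 11 = 2)
-99 + A(8)*r(-7) = -99 + 2*(-7)² = -99 + 2*49 = -99 + 98 = -1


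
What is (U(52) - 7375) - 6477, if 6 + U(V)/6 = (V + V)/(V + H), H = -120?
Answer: -236252/17 ≈ -13897.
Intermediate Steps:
U(V) = -36 + 12*V/(-120 + V) (U(V) = -36 + 6*((V + V)/(V - 120)) = -36 + 6*((2*V)/(-120 + V)) = -36 + 6*(2*V/(-120 + V)) = -36 + 12*V/(-120 + V))
(U(52) - 7375) - 6477 = (24*(180 - 1*52)/(-120 + 52) - 7375) - 6477 = (24*(180 - 52)/(-68) - 7375) - 6477 = (24*(-1/68)*128 - 7375) - 6477 = (-768/17 - 7375) - 6477 = -126143/17 - 6477 = -236252/17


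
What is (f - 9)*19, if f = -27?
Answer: -684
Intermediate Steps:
(f - 9)*19 = (-27 - 9)*19 = -36*19 = -684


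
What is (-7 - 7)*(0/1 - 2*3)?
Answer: 84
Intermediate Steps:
(-7 - 7)*(0/1 - 2*3) = -14*(0*1 - 6) = -14*(0 - 6) = -14*(-6) = 84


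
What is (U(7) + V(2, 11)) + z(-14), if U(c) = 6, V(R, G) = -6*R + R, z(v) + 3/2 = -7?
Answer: -25/2 ≈ -12.500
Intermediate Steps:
z(v) = -17/2 (z(v) = -3/2 - 7 = -17/2)
V(R, G) = -5*R
(U(7) + V(2, 11)) + z(-14) = (6 - 5*2) - 17/2 = (6 - 10) - 17/2 = -4 - 17/2 = -25/2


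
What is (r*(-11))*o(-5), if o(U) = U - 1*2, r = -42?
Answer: -3234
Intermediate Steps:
o(U) = -2 + U (o(U) = U - 2 = -2 + U)
(r*(-11))*o(-5) = (-42*(-11))*(-2 - 5) = 462*(-7) = -3234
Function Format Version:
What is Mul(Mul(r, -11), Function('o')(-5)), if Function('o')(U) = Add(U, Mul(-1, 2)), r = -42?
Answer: -3234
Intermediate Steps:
Function('o')(U) = Add(-2, U) (Function('o')(U) = Add(U, -2) = Add(-2, U))
Mul(Mul(r, -11), Function('o')(-5)) = Mul(Mul(-42, -11), Add(-2, -5)) = Mul(462, -7) = -3234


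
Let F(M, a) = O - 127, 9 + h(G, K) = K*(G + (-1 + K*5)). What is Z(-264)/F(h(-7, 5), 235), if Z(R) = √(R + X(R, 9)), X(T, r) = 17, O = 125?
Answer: -I*√247/2 ≈ -7.8581*I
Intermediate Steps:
h(G, K) = -9 + K*(-1 + G + 5*K) (h(G, K) = -9 + K*(G + (-1 + K*5)) = -9 + K*(G + (-1 + 5*K)) = -9 + K*(-1 + G + 5*K))
F(M, a) = -2 (F(M, a) = 125 - 127 = -2)
Z(R) = √(17 + R) (Z(R) = √(R + 17) = √(17 + R))
Z(-264)/F(h(-7, 5), 235) = √(17 - 264)/(-2) = √(-247)*(-½) = (I*√247)*(-½) = -I*√247/2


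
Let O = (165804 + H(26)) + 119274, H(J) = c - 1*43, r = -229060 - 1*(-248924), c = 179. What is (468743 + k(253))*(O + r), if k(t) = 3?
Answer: 143004092188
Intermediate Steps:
r = 19864 (r = -229060 + 248924 = 19864)
H(J) = 136 (H(J) = 179 - 1*43 = 179 - 43 = 136)
O = 285214 (O = (165804 + 136) + 119274 = 165940 + 119274 = 285214)
(468743 + k(253))*(O + r) = (468743 + 3)*(285214 + 19864) = 468746*305078 = 143004092188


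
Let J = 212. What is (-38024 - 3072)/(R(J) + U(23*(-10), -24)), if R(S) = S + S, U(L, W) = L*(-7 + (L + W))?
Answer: -20548/30227 ≈ -0.67979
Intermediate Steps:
U(L, W) = L*(-7 + L + W)
R(S) = 2*S
(-38024 - 3072)/(R(J) + U(23*(-10), -24)) = (-38024 - 3072)/(2*212 + (23*(-10))*(-7 + 23*(-10) - 24)) = -41096/(424 - 230*(-7 - 230 - 24)) = -41096/(424 - 230*(-261)) = -41096/(424 + 60030) = -41096/60454 = -41096*1/60454 = -20548/30227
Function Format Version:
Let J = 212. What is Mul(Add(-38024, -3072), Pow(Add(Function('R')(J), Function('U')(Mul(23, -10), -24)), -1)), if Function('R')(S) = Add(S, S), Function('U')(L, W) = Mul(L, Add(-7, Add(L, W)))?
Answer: Rational(-20548, 30227) ≈ -0.67979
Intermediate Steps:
Function('U')(L, W) = Mul(L, Add(-7, L, W))
Function('R')(S) = Mul(2, S)
Mul(Add(-38024, -3072), Pow(Add(Function('R')(J), Function('U')(Mul(23, -10), -24)), -1)) = Mul(Add(-38024, -3072), Pow(Add(Mul(2, 212), Mul(Mul(23, -10), Add(-7, Mul(23, -10), -24))), -1)) = Mul(-41096, Pow(Add(424, Mul(-230, Add(-7, -230, -24))), -1)) = Mul(-41096, Pow(Add(424, Mul(-230, -261)), -1)) = Mul(-41096, Pow(Add(424, 60030), -1)) = Mul(-41096, Pow(60454, -1)) = Mul(-41096, Rational(1, 60454)) = Rational(-20548, 30227)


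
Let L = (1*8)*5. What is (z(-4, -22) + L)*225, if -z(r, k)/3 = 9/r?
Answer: 42075/4 ≈ 10519.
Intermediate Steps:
z(r, k) = -27/r
L = 40 (L = 8*5 = 40)
(z(-4, -22) + L)*225 = (-27/(-4) + 40)*225 = (-27*(-¼) + 40)*225 = (27/4 + 40)*225 = (187/4)*225 = 42075/4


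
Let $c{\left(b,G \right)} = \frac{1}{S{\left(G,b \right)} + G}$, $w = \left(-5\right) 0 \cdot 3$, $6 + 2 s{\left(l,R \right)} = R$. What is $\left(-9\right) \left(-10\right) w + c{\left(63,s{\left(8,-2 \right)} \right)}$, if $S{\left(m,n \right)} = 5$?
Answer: $1$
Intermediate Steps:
$s{\left(l,R \right)} = -3 + \frac{R}{2}$
$w = 0$ ($w = 0 \cdot 3 = 0$)
$c{\left(b,G \right)} = \frac{1}{5 + G}$
$\left(-9\right) \left(-10\right) w + c{\left(63,s{\left(8,-2 \right)} \right)} = \left(-9\right) \left(-10\right) 0 + \frac{1}{5 + \left(-3 + \frac{1}{2} \left(-2\right)\right)} = 90 \cdot 0 + \frac{1}{5 - 4} = 0 + \frac{1}{5 - 4} = 0 + 1^{-1} = 0 + 1 = 1$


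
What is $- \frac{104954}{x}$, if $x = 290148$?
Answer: $- \frac{52477}{145074} \approx -0.36173$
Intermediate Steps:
$- \frac{104954}{x} = - \frac{104954}{290148} = \left(-104954\right) \frac{1}{290148} = - \frac{52477}{145074}$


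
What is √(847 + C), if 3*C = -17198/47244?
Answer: √472557346222/23622 ≈ 29.101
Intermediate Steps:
C = -8599/70866 (C = (-17198/47244)/3 = (-17198*1/47244)/3 = (⅓)*(-8599/23622) = -8599/70866 ≈ -0.12134)
√(847 + C) = √(847 - 8599/70866) = √(60014903/70866) = √472557346222/23622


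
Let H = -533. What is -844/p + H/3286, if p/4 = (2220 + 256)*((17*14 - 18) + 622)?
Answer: -555943741/3425313256 ≈ -0.16230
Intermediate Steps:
p = 8339168 (p = 4*((2220 + 256)*((17*14 - 18) + 622)) = 4*(2476*((238 - 18) + 622)) = 4*(2476*(220 + 622)) = 4*(2476*842) = 4*2084792 = 8339168)
-844/p + H/3286 = -844/8339168 - 533/3286 = -844*1/8339168 - 533*1/3286 = -211/2084792 - 533/3286 = -555943741/3425313256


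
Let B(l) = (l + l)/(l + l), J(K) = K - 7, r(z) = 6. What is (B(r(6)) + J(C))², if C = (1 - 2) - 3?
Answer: 100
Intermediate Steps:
C = -4 (C = -1 - 3 = -4)
J(K) = -7 + K
B(l) = 1 (B(l) = (2*l)/((2*l)) = (2*l)*(1/(2*l)) = 1)
(B(r(6)) + J(C))² = (1 + (-7 - 4))² = (1 - 11)² = (-10)² = 100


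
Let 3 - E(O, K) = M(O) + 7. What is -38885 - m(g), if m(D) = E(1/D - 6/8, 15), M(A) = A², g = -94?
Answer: -1374189615/35344 ≈ -38880.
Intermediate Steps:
E(O, K) = -4 - O² (E(O, K) = 3 - (O² + 7) = 3 - (7 + O²) = 3 + (-7 - O²) = -4 - O²)
m(D) = -4 - (-¾ + 1/D)² (m(D) = -4 - (1/D - 6/8)² = -4 - (1/D - 6*⅛)² = -4 - (1/D - ¾)² = -4 - (-¾ + 1/D)²)
-38885 - m(g) = -38885 - (-73/16 - 1/(-94)² + (3/2)/(-94)) = -38885 - (-73/16 - 1*1/8836 + (3/2)*(-1/94)) = -38885 - (-73/16 - 1/8836 - 3/188) = -38885 - 1*(-161825/35344) = -38885 + 161825/35344 = -1374189615/35344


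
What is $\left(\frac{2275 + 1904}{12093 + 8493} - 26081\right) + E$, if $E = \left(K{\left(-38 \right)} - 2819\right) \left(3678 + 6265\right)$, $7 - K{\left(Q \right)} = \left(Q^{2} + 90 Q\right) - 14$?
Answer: $- \frac{56263094281}{6862} \approx -8.1992 \cdot 10^{6}$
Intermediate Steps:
$K{\left(Q \right)} = 21 - Q^{2} - 90 Q$ ($K{\left(Q \right)} = 7 - \left(\left(Q^{2} + 90 Q\right) - 14\right) = 7 - \left(-14 + Q^{2} + 90 Q\right) = 21 - Q^{2} - 90 Q$)
$E = -8173146$ ($E = \left(\left(21 - \left(-38\right)^{2} - -3420\right) - 2819\right) \left(3678 + 6265\right) = \left(\left(21 - 1444 + 3420\right) - 2819\right) 9943 = \left(1997 - 2819\right) 9943 = \left(-822\right) 9943 = -8173146$)
$\left(\frac{2275 + 1904}{12093 + 8493} - 26081\right) + E = \left(\frac{2275 + 1904}{12093 + 8493} - 26081\right) - 8173146 = \left(\frac{4179}{20586} - 26081\right) - 8173146 = \left(4179 \cdot \frac{1}{20586} - 26081\right) - 8173146 = \left(\frac{1393}{6862} - 26081\right) - 8173146 = - \frac{178966429}{6862} - 8173146 = - \frac{56263094281}{6862}$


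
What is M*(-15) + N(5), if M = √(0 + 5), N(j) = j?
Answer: 5 - 15*√5 ≈ -28.541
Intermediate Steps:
M = √5 ≈ 2.2361
M*(-15) + N(5) = √5*(-15) + 5 = -15*√5 + 5 = 5 - 15*√5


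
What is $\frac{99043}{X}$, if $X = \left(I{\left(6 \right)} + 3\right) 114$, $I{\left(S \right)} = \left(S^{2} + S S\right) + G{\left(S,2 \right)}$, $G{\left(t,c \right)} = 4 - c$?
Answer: $\frac{14149}{1254} \approx 11.283$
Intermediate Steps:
$I{\left(S \right)} = 2 + 2 S^{2}$ ($I{\left(S \right)} = \left(S^{2} + S S\right) + \left(4 - 2\right) = \left(S^{2} + S^{2}\right) + \left(4 - 2\right) = 2 S^{2} + 2 = 2 + 2 S^{2}$)
$X = 8778$ ($X = \left(\left(2 + 2 \cdot 6^{2}\right) + 3\right) 114 = \left(\left(2 + 2 \cdot 36\right) + 3\right) 114 = \left(\left(2 + 72\right) + 3\right) 114 = \left(74 + 3\right) 114 = 77 \cdot 114 = 8778$)
$\frac{99043}{X} = \frac{99043}{8778} = 99043 \cdot \frac{1}{8778} = \frac{14149}{1254}$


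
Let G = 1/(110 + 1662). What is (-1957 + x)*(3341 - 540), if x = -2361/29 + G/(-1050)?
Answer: -308075011109629/53957400 ≈ -5.7096e+6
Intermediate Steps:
G = 1/1772 ≈ 0.00056433
x = -4392876629/53957400 (x = -2361/29 + (1/1772)/(-1050) = -2361*1/29 + (1/1772)*(-1/1050) = -2361/29 - 1/1860600 = -4392876629/53957400 ≈ -81.414)
(-1957 + x)*(3341 - 540) = (-1957 - 4392876629/53957400)*(3341 - 540) = -109987508429/53957400*2801 = -308075011109629/53957400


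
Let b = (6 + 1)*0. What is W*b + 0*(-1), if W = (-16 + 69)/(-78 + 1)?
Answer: 0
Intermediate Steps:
b = 0 (b = 7*0 = 0)
W = -53/77 (W = 53/(-77) = 53*(-1/77) = -53/77 ≈ -0.68831)
W*b + 0*(-1) = -53/77*0 + 0*(-1) = 0 + 0 = 0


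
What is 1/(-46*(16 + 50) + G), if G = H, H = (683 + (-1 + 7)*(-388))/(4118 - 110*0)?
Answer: -4118/12503893 ≈ -0.00032934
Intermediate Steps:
H = -1645/4118 (H = (683 + 6*(-388))/(4118 + 0) = (683 - 2328)/4118 = -1645*1/4118 = -1645/4118 ≈ -0.39947)
G = -1645/4118 ≈ -0.39947
1/(-46*(16 + 50) + G) = 1/(-46*(16 + 50) - 1645/4118) = 1/(-46*66 - 1645/4118) = 1/(-3036 - 1645/4118) = 1/(-12503893/4118) = -4118/12503893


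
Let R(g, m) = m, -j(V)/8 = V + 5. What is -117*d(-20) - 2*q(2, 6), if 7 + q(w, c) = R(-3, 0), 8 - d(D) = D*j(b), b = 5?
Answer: 186278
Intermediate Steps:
j(V) = -40 - 8*V (j(V) = -8*(V + 5) = -8*(5 + V) = -40 - 8*V)
d(D) = 8 + 80*D (d(D) = 8 - D*(-40 - 8*5) = 8 - D*(-40 - 40) = 8 - D*(-80) = 8 - (-80)*D = 8 + 80*D)
q(w, c) = -7 (q(w, c) = -7 + 0 = -7)
-117*d(-20) - 2*q(2, 6) = -117*(8 + 80*(-20)) - 2*(-7) = -117*(8 - 1600) + 14 = -117*(-1592) + 14 = 186264 + 14 = 186278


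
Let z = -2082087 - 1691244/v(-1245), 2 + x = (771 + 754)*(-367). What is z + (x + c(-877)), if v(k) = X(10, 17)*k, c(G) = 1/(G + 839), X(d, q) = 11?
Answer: -458245383221/173470 ≈ -2.6416e+6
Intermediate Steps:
x = -559677 (x = -2 + (771 + 754)*(-367) = -2 + 1525*(-367) = -2 - 559675 = -559677)
c(G) = 1/(839 + G)
v(k) = 11*k
z = -9504163407/4565 (z = -2082087 - 1691244/(11*(-1245)) = -2082087 - 1691244/(-13695) = -2082087 - 1691244*(-1)/13695 = -2082087 - 1*(-563748/4565) = -2082087 + 563748/4565 = -9504163407/4565 ≈ -2.0820e+6)
z + (x + c(-877)) = -9504163407/4565 + (-559677 + 1/(839 - 877)) = -9504163407/4565 + (-559677 + 1/(-38)) = -9504163407/4565 + (-559677 - 1/38) = -9504163407/4565 - 21267727/38 = -458245383221/173470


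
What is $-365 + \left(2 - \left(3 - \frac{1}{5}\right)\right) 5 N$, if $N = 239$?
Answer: $-1321$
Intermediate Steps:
$-365 + \left(2 - \left(3 - \frac{1}{5}\right)\right) 5 N = -365 + \left(2 - \left(3 - \frac{1}{5}\right)\right) 5 \cdot 239 = -365 + \left(2 + \left(-1 + \left(\frac{1}{5} - 2\right)\right)\right) 5 \cdot 239 = -365 + \left(2 - \frac{14}{5}\right) 5 \cdot 239 = -365 + \left(- \frac{4}{5}\right) 5 \cdot 239 = -365 - 956 = -1321$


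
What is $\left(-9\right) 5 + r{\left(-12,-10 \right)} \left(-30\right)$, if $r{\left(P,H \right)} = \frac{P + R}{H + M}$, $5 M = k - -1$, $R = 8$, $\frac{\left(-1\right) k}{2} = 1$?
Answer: $- \frac{965}{17} \approx -56.765$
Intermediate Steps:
$k = -2$ ($k = \left(-2\right) 1 = -2$)
$M = - \frac{1}{5}$ ($M = \frac{-2 - -1}{5} = \frac{-2 + 1}{5} = \frac{1}{5} \left(-1\right) = - \frac{1}{5} \approx -0.2$)
$r{\left(P,H \right)} = \frac{8 + P}{- \frac{1}{5} + H}$ ($r{\left(P,H \right)} = \frac{P + 8}{H - \frac{1}{5}} = \frac{8 + P}{- \frac{1}{5} + H}$)
$\left(-9\right) 5 + r{\left(-12,-10 \right)} \left(-30\right) = \left(-9\right) 5 + \frac{5 \left(8 - 12\right)}{-1 + 5 \left(-10\right)} \left(-30\right) = -45 + 5 \frac{1}{-1 - 50} \left(-4\right) \left(-30\right) = -45 + 5 \frac{1}{-51} \left(-4\right) \left(-30\right) = -45 + 5 \left(- \frac{1}{51}\right) \left(-4\right) \left(-30\right) = -45 + \frac{20}{51} \left(-30\right) = -45 - \frac{200}{17} = - \frac{965}{17}$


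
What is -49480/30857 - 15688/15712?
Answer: -157689297/60603148 ≈ -2.6020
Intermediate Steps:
-49480/30857 - 15688/15712 = -49480*1/30857 - 15688*1/15712 = -49480/30857 - 1961/1964 = -157689297/60603148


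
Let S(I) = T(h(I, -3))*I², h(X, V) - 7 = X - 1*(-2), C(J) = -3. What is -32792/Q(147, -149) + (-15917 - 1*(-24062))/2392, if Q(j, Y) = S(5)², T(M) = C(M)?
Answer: -32622839/13455000 ≈ -2.4246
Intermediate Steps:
h(X, V) = 9 + X (h(X, V) = 7 + (X - 1*(-2)) = 7 + (X + 2) = 7 + (2 + X) = 9 + X)
T(M) = -3
S(I) = -3*I²
Q(j, Y) = 5625 (Q(j, Y) = (-3*5²)² = (-3*25)² = (-75)² = 5625)
-32792/Q(147, -149) + (-15917 - 1*(-24062))/2392 = -32792/5625 + (-15917 - 1*(-24062))/2392 = -32792*1/5625 + (-15917 + 24062)*(1/2392) = -32792/5625 + 8145*(1/2392) = -32792/5625 + 8145/2392 = -32622839/13455000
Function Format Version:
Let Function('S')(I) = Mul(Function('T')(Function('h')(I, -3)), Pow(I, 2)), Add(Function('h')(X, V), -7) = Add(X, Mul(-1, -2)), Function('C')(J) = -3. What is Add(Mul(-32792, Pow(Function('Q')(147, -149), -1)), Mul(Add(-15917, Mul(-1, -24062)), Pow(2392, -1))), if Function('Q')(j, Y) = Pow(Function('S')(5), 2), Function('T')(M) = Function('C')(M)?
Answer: Rational(-32622839, 13455000) ≈ -2.4246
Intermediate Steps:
Function('h')(X, V) = Add(9, X) (Function('h')(X, V) = Add(7, Add(X, Mul(-1, -2))) = Add(7, Add(X, 2)) = Add(7, Add(2, X)) = Add(9, X))
Function('T')(M) = -3
Function('S')(I) = Mul(-3, Pow(I, 2))
Function('Q')(j, Y) = 5625 (Function('Q')(j, Y) = Pow(Mul(-3, Pow(5, 2)), 2) = Pow(Mul(-3, 25), 2) = Pow(-75, 2) = 5625)
Add(Mul(-32792, Pow(Function('Q')(147, -149), -1)), Mul(Add(-15917, Mul(-1, -24062)), Pow(2392, -1))) = Add(Mul(-32792, Pow(5625, -1)), Mul(Add(-15917, Mul(-1, -24062)), Pow(2392, -1))) = Add(Mul(-32792, Rational(1, 5625)), Mul(Add(-15917, 24062), Rational(1, 2392))) = Add(Rational(-32792, 5625), Mul(8145, Rational(1, 2392))) = Add(Rational(-32792, 5625), Rational(8145, 2392)) = Rational(-32622839, 13455000)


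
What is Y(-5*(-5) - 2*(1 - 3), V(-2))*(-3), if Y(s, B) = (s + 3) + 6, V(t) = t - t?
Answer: -114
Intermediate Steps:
V(t) = 0
Y(s, B) = 9 + s (Y(s, B) = (3 + s) + 6 = 9 + s)
Y(-5*(-5) - 2*(1 - 3), V(-2))*(-3) = (9 + (-5*(-5) - 2*(1 - 3)))*(-3) = (9 + (25 - 2*(-2)))*(-3) = (9 + (25 + 4))*(-3) = (9 + 29)*(-3) = 38*(-3) = -114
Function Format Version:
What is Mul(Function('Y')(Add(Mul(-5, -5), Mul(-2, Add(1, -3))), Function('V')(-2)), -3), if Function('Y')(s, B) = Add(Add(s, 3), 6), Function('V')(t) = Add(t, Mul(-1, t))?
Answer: -114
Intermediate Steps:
Function('V')(t) = 0
Function('Y')(s, B) = Add(9, s) (Function('Y')(s, B) = Add(Add(3, s), 6) = Add(9, s))
Mul(Function('Y')(Add(Mul(-5, -5), Mul(-2, Add(1, -3))), Function('V')(-2)), -3) = Mul(Add(9, Add(Mul(-5, -5), Mul(-2, Add(1, -3)))), -3) = Mul(Add(9, Add(25, Mul(-2, -2))), -3) = Mul(Add(9, Add(25, 4)), -3) = Mul(Add(9, 29), -3) = Mul(38, -3) = -114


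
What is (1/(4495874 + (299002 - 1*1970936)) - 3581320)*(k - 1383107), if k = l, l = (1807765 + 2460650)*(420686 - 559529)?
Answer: 65148197714481314415594/30695 ≈ 2.1224e+18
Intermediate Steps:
l = -592639543845 (l = 4268415*(-138843) = -592639543845)
k = -592639543845
(1/(4495874 + (299002 - 1*1970936)) - 3581320)*(k - 1383107) = (1/(4495874 + (299002 - 1*1970936)) - 3581320)*(-592639543845 - 1383107) = (1/(4495874 + (299002 - 1970936)) - 3581320)*(-592640926952) = (1/(4495874 - 1671934) - 3581320)*(-592640926952) = (1/2823940 - 3581320)*(-592640926952) = -10113432800799/2823940*(-592640926952) = 65148197714481314415594/30695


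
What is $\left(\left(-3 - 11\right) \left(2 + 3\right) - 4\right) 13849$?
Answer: $-1024826$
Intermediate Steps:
$\left(\left(-3 - 11\right) \left(2 + 3\right) - 4\right) 13849 = \left(\left(-14\right) 5 - 4\right) 13849 = \left(-70 - 4\right) 13849 = \left(-74\right) 13849 = -1024826$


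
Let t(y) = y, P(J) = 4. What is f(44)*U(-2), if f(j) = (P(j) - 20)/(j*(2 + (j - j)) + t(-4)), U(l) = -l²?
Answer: 16/21 ≈ 0.76190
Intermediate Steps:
f(j) = -16/(-4 + 2*j) (f(j) = (4 - 20)/(j*(2 + (j - j)) - 4) = -16/(j*(2 + 0) - 4) = -16/(j*2 - 4) = -16/(2*j - 4) = -16/(-4 + 2*j))
f(44)*U(-2) = (-8/(-2 + 44))*(-1*(-2)²) = (-8/42)*(-1*4) = -8*1/42*(-4) = -4/21*(-4) = 16/21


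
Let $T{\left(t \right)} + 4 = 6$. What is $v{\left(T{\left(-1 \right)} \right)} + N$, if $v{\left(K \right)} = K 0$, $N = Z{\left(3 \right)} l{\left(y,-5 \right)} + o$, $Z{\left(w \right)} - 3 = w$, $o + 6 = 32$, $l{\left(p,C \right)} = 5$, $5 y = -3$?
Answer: $56$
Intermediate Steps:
$y = - \frac{3}{5}$ ($y = \frac{1}{5} \left(-3\right) = - \frac{3}{5} \approx -0.6$)
$o = 26$ ($o = -6 + 32 = 26$)
$Z{\left(w \right)} = 3 + w$
$T{\left(t \right)} = 2$ ($T{\left(t \right)} = -4 + 6 = 2$)
$N = 56$ ($N = \left(3 + 3\right) 5 + 26 = 6 \cdot 5 + 26 = 30 + 26 = 56$)
$v{\left(K \right)} = 0$
$v{\left(T{\left(-1 \right)} \right)} + N = 0 + 56 = 56$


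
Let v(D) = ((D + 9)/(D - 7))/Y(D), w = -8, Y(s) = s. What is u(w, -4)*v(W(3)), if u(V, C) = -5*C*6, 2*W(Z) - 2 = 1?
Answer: -1680/11 ≈ -152.73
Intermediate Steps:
W(Z) = 3/2 (W(Z) = 1 + (½)*1 = 1 + ½ = 3/2)
u(V, C) = -30*C
v(D) = (9 + D)/(D*(-7 + D)) (v(D) = ((D + 9)/(D - 7))/D = ((9 + D)/(-7 + D))/D = (9 + D)/(D*(-7 + D)))
u(w, -4)*v(W(3)) = (-30*(-4))*((9 + 3/2)/((3/2)*(-7 + 3/2))) = 120*((⅔)*(21/2)/(-11/2)) = 120*((⅔)*(-2/11)*(21/2)) = 120*(-14/11) = -1680/11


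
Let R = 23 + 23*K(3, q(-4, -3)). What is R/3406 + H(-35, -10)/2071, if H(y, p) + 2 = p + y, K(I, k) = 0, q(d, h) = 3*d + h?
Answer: -112449/7053826 ≈ -0.015942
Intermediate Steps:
q(d, h) = h + 3*d
R = 23 (R = 23 + 23*0 = 23 + 0 = 23)
H(y, p) = -2 + p + y (H(y, p) = -2 + (p + y) = -2 + p + y)
R/3406 + H(-35, -10)/2071 = 23/3406 + (-2 - 10 - 35)/2071 = 23*(1/3406) - 47*1/2071 = 23/3406 - 47/2071 = -112449/7053826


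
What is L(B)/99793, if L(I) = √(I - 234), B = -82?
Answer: 2*I*√79/99793 ≈ 0.00017813*I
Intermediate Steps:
L(I) = √(-234 + I)
L(B)/99793 = √(-234 - 82)/99793 = √(-316)*(1/99793) = (2*I*√79)*(1/99793) = 2*I*√79/99793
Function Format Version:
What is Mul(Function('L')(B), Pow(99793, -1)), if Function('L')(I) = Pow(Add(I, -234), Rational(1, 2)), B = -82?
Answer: Mul(Rational(2, 99793), I, Pow(79, Rational(1, 2))) ≈ Mul(0.00017813, I)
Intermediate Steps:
Function('L')(I) = Pow(Add(-234, I), Rational(1, 2))
Mul(Function('L')(B), Pow(99793, -1)) = Mul(Pow(Add(-234, -82), Rational(1, 2)), Pow(99793, -1)) = Mul(Pow(-316, Rational(1, 2)), Rational(1, 99793)) = Mul(Mul(2, I, Pow(79, Rational(1, 2))), Rational(1, 99793)) = Mul(Rational(2, 99793), I, Pow(79, Rational(1, 2)))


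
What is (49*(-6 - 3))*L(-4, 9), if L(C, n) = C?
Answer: 1764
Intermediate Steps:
(49*(-6 - 3))*L(-4, 9) = (49*(-6 - 3))*(-4) = (49*(-9))*(-4) = -441*(-4) = 1764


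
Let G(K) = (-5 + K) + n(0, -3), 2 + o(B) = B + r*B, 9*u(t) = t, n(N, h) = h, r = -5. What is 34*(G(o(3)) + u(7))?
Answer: -6494/9 ≈ -721.56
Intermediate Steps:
u(t) = t/9
o(B) = -2 - 4*B (o(B) = -2 + (B - 5*B) = -2 - 4*B)
G(K) = -8 + K (G(K) = (-5 + K) - 3 = -8 + K)
34*(G(o(3)) + u(7)) = 34*((-8 + (-2 - 4*3)) + (⅑)*7) = 34*((-8 + (-2 - 12)) + 7/9) = 34*((-8 - 14) + 7/9) = 34*(-22 + 7/9) = 34*(-191/9) = -6494/9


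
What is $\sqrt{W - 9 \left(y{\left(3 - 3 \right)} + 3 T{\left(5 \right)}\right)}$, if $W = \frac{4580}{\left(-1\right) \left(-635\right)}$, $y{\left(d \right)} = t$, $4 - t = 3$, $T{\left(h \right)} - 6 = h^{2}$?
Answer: $\frac{7 i \sqrt{276098}}{127} \approx 28.962 i$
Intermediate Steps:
$T{\left(h \right)} = 6 + h^{2}$
$t = 1$ ($t = 4 - 3 = 1$)
$y{\left(d \right)} = 1$
$W = \frac{916}{127}$ ($W = \frac{4580}{635} = 4580 \cdot \frac{1}{635} = \frac{916}{127} \approx 7.2126$)
$\sqrt{W - 9 \left(y{\left(3 - 3 \right)} + 3 T{\left(5 \right)}\right)} = \sqrt{\frac{916}{127} - 9 \left(1 + 3 \left(6 + 5^{2}\right)\right)} = \sqrt{\frac{916}{127} - 9 \left(1 + 3 \left(6 + 25\right)\right)} = \sqrt{\frac{916}{127} - 9 \left(1 + 3 \cdot 31\right)} = \sqrt{\frac{916}{127} - 9 \left(1 + 93\right)} = \sqrt{\frac{916}{127} - 846} = \sqrt{- \frac{106526}{127}} = \frac{7 i \sqrt{276098}}{127}$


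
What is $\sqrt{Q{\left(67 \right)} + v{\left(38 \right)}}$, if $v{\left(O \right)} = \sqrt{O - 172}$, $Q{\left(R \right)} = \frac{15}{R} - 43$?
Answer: $\frac{\sqrt{-192022 + 4489 i \sqrt{134}}}{67} \approx 0.8771 + 6.5989 i$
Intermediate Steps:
$Q{\left(R \right)} = -43 + \frac{15}{R}$ ($Q{\left(R \right)} = \frac{15}{R} - 43 = -43 + \frac{15}{R}$)
$v{\left(O \right)} = \sqrt{-172 + O}$
$\sqrt{Q{\left(67 \right)} + v{\left(38 \right)}} = \sqrt{\left(-43 + \frac{15}{67}\right) + \sqrt{-172 + 38}} = \sqrt{\left(-43 + 15 \cdot \frac{1}{67}\right) + \sqrt{-134}} = \sqrt{\left(-43 + \frac{15}{67}\right) + i \sqrt{134}} = \sqrt{- \frac{2866}{67} + i \sqrt{134}}$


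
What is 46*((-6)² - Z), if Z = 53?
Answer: -782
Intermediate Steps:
46*((-6)² - Z) = 46*((-6)² - 1*53) = 46*(36 - 53) = 46*(-17) = -782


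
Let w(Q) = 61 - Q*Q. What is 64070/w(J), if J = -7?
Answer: 32035/6 ≈ 5339.2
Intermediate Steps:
w(Q) = 61 - Q**2
64070/w(J) = 64070/(61 - 1*(-7)**2) = 64070/(61 - 1*49) = 64070/(61 - 49) = 64070/12 = 64070*(1/12) = 32035/6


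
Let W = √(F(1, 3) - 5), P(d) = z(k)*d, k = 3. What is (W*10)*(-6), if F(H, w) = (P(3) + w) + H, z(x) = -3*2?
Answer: -60*I*√19 ≈ -261.53*I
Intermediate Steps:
z(x) = -6 (z(x) = -1*6 = -6)
P(d) = -6*d
F(H, w) = -18 + H + w (F(H, w) = (-6*3 + w) + H = (-18 + w) + H = -18 + H + w)
W = I*√19 (W = √((-18 + 1 + 3) - 5) = √(-14 - 5) = √(-19) = I*√19 ≈ 4.3589*I)
(W*10)*(-6) = ((I*√19)*10)*(-6) = (10*I*√19)*(-6) = -60*I*√19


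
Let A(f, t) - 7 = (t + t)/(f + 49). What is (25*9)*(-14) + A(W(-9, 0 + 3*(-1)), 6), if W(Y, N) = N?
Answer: -72283/23 ≈ -3142.7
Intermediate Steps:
A(f, t) = 7 + 2*t/(49 + f) (A(f, t) = 7 + (t + t)/(f + 49) = 7 + (2*t)/(49 + f) = 7 + 2*t/(49 + f))
(25*9)*(-14) + A(W(-9, 0 + 3*(-1)), 6) = (25*9)*(-14) + (343 + 2*6 + 7*(0 + 3*(-1)))/(49 + (0 + 3*(-1))) = 225*(-14) + (343 + 12 + 7*(0 - 3))/(49 + (0 - 3)) = -3150 + (343 + 12 + 7*(-3))/(49 - 3) = -3150 + (343 + 12 - 21)/46 = -3150 + (1/46)*334 = -3150 + 167/23 = -72283/23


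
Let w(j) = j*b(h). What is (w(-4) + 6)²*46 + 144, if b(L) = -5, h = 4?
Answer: 31240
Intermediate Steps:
w(j) = -5*j (w(j) = j*(-5) = -5*j)
(w(-4) + 6)²*46 + 144 = (-5*(-4) + 6)²*46 + 144 = (20 + 6)²*46 + 144 = 26²*46 + 144 = 676*46 + 144 = 31096 + 144 = 31240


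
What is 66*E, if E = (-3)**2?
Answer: 594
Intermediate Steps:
E = 9
66*E = 66*9 = 594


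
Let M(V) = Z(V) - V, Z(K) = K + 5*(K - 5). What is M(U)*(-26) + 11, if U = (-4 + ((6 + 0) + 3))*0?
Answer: 661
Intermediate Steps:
Z(K) = -25 + 6*K (Z(K) = K + 5*(-5 + K) = K + (-25 + 5*K) = -25 + 6*K)
U = 0 (U = (-4 + (6 + 3))*0 = (-4 + 9)*0 = 5*0 = 0)
M(V) = -25 + 5*V (M(V) = (-25 + 6*V) - V = -25 + 5*V)
M(U)*(-26) + 11 = (-25 + 5*0)*(-26) + 11 = (-25 + 0)*(-26) + 11 = -25*(-26) + 11 = 650 + 11 = 661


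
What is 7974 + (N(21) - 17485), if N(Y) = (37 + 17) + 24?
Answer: -9433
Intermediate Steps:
N(Y) = 78 (N(Y) = 54 + 24 = 78)
7974 + (N(21) - 17485) = 7974 + (78 - 17485) = 7974 - 17407 = -9433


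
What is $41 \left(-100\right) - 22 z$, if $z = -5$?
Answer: $-3990$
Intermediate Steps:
$41 \left(-100\right) - 22 z = 41 \left(-100\right) - -110 = -4100 + 110 = -3990$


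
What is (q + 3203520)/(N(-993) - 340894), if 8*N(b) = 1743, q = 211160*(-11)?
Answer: -72640/28097 ≈ -2.5853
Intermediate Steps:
q = -2322760
N(b) = 1743/8 (N(b) = (⅛)*1743 = 1743/8)
(q + 3203520)/(N(-993) - 340894) = (-2322760 + 3203520)/(1743/8 - 340894) = 880760/(-2725409/8) = 880760*(-8/2725409) = -72640/28097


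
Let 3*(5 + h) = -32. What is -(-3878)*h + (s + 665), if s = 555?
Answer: -178606/3 ≈ -59535.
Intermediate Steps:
h = -47/3 (h = -5 + (⅓)*(-32) = -5 - 32/3 = -47/3 ≈ -15.667)
-(-3878)*h + (s + 665) = -(-3878)*(-47)/3 + (555 + 665) = -554*329/3 + 1220 = -182266/3 + 1220 = -178606/3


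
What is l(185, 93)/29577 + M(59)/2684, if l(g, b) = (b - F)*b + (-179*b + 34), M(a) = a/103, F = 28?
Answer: -2919799693/8176620804 ≈ -0.35709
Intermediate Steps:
M(a) = a/103 (M(a) = a*(1/103) = a/103)
l(g, b) = 34 - 179*b + b*(-28 + b) (l(g, b) = (b - 1*28)*b + (-179*b + 34) = (b - 28)*b + (34 - 179*b) = (-28 + b)*b + (34 - 179*b) = b*(-28 + b) + (34 - 179*b) = 34 - 179*b + b*(-28 + b))
l(185, 93)/29577 + M(59)/2684 = (34 + 93² - 207*93)/29577 + ((1/103)*59)/2684 = (34 + 8649 - 19251)*(1/29577) + (59/103)*(1/2684) = -10568*1/29577 + 59/276452 = -10568/29577 + 59/276452 = -2919799693/8176620804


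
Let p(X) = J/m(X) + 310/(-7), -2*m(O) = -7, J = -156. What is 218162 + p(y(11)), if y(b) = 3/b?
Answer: 1526512/7 ≈ 2.1807e+5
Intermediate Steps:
m(O) = 7/2 (m(O) = -½*(-7) = 7/2)
p(X) = -622/7 (p(X) = -156/7/2 + 310/(-7) = -156*2/7 + 310*(-⅐) = -312/7 - 310/7 = -622/7)
218162 + p(y(11)) = 218162 - 622/7 = 1526512/7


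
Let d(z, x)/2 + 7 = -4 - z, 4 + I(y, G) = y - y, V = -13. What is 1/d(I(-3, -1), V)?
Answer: -1/14 ≈ -0.071429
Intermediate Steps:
I(y, G) = -4 (I(y, G) = -4 + (y - y) = -4 + 0 = -4)
d(z, x) = -22 - 2*z (d(z, x) = -14 + 2*(-4 - z) = -14 + (-8 - 2*z) = -22 - 2*z)
1/d(I(-3, -1), V) = 1/(-22 - 2*(-4)) = 1/(-22 + 8) = 1/(-14) = -1/14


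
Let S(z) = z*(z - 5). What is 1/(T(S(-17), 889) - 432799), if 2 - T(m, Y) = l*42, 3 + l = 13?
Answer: -1/433217 ≈ -2.3083e-6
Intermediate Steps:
l = 10 (l = -3 + 13 = 10)
S(z) = z*(-5 + z)
T(m, Y) = -418 (T(m, Y) = 2 - 10*42 = 2 - 1*420 = 2 - 420 = -418)
1/(T(S(-17), 889) - 432799) = 1/(-418 - 432799) = 1/(-433217) = -1/433217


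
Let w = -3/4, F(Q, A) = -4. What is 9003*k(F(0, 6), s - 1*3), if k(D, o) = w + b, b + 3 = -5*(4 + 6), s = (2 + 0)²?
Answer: -1935645/4 ≈ -4.8391e+5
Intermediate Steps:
s = 4 (s = 2² = 4)
w = -¾ (w = -3*¼ = -¾ ≈ -0.75000)
b = -53 (b = -3 - 5*(4 + 6) = -3 - 5*10 = -3 - 50 = -53)
k(D, o) = -215/4 (k(D, o) = -¾ - 53 = -215/4)
9003*k(F(0, 6), s - 1*3) = 9003*(-215/4) = -1935645/4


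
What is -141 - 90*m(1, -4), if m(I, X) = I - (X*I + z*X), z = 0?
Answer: -591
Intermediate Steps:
m(I, X) = I - I*X (m(I, X) = I - (X*I + 0*X) = I - (I*X + 0) = I - I*X)
-141 - 90*m(1, -4) = -141 - 90*(1 - 1*(-4)) = -141 - 90*(1 + 4) = -141 - 90*5 = -141 - 450 = -591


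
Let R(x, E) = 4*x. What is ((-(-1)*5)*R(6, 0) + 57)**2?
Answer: 31329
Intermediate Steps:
((-(-1)*5)*R(6, 0) + 57)**2 = ((-(-1)*5)*(4*6) + 57)**2 = (-1*(-5)*24 + 57)**2 = (5*24 + 57)**2 = (120 + 57)**2 = 177**2 = 31329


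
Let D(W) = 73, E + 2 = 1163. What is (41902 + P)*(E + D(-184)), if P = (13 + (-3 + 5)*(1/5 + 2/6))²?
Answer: 11689029214/225 ≈ 5.1951e+7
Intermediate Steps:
E = 1161 (E = -2 + 1163 = 1161)
P = 44521/225 (P = (13 + 2*(1*(⅕) + 2*(⅙)))² = (13 + 2*(⅕ + ⅓))² = (13 + 2*(8/15))² = (13 + 16/15)² = (211/15)² = 44521/225 ≈ 197.87)
(41902 + P)*(E + D(-184)) = (41902 + 44521/225)*(1161 + 73) = (9472471/225)*1234 = 11689029214/225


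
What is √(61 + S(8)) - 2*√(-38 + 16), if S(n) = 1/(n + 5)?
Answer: √10322/13 - 2*I*√22 ≈ 7.8152 - 9.3808*I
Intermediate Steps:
S(n) = 1/(5 + n)
√(61 + S(8)) - 2*√(-38 + 16) = √(61 + 1/(5 + 8)) - 2*√(-38 + 16) = √(61 + 1/13) - 2*I*√22 = √(794/13) - 2*I*√22 = √10322/13 - 2*I*√22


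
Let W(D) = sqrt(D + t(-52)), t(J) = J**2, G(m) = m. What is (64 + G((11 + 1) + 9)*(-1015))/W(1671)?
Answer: -21251*sqrt(7)/175 ≈ -321.29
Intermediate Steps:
W(D) = sqrt(2704 + D) (W(D) = sqrt(D + (-52)**2) = sqrt(D + 2704) = sqrt(2704 + D))
(64 + G((11 + 1) + 9)*(-1015))/W(1671) = (64 + ((11 + 1) + 9)*(-1015))/(sqrt(2704 + 1671)) = (64 + (12 + 9)*(-1015))/(sqrt(4375)) = (64 + 21*(-1015))/((25*sqrt(7))) = (64 - 21315)*(sqrt(7)/175) = -21251*sqrt(7)/175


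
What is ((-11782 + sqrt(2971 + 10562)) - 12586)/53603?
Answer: -24368/53603 + sqrt(13533)/53603 ≈ -0.45243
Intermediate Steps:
((-11782 + sqrt(2971 + 10562)) - 12586)/53603 = ((-11782 + sqrt(13533)) - 12586)*(1/53603) = (-24368 + sqrt(13533))*(1/53603) = -24368/53603 + sqrt(13533)/53603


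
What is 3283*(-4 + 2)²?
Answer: 13132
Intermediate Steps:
3283*(-4 + 2)² = 3283*(-2)² = 3283*4 = 13132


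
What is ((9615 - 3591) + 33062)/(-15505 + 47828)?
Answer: 39086/32323 ≈ 1.2092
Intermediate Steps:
((9615 - 3591) + 33062)/(-15505 + 47828) = (6024 + 33062)/32323 = 39086*(1/32323) = 39086/32323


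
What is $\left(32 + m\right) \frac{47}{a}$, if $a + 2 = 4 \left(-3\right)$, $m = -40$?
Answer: $\frac{188}{7} \approx 26.857$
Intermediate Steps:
$a = -14$ ($a = -2 + 4 \left(-3\right) = -2 - 12 = -14$)
$\left(32 + m\right) \frac{47}{a} = \left(32 - 40\right) \frac{47}{-14} = - 8 \cdot 47 \left(- \frac{1}{14}\right) = \left(-8\right) \left(- \frac{47}{14}\right) = \frac{188}{7}$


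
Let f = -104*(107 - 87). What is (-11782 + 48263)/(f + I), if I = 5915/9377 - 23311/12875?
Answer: -4404310088875/251258491622 ≈ -17.529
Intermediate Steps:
f = -2080 (f = -104*20 = -2080)
I = -142431622/120728875 (I = 5915*(1/9377) - 23311*1/12875 = 5915/9377 - 23311/12875 = -142431622/120728875 ≈ -1.1798)
(-11782 + 48263)/(f + I) = (-11782 + 48263)/(-2080 - 142431622/120728875) = 36481/(-251258491622/120728875) = 36481*(-120728875/251258491622) = -4404310088875/251258491622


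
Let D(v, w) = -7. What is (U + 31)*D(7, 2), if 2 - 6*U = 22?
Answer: -581/3 ≈ -193.67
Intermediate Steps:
U = -10/3 (U = ⅓ - ⅙*22 = ⅓ - 11/3 = -10/3 ≈ -3.3333)
(U + 31)*D(7, 2) = (-10/3 + 31)*(-7) = (83/3)*(-7) = -581/3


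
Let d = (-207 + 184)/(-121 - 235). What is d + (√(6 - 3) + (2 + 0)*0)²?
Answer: 1091/356 ≈ 3.0646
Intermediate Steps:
d = 23/356 (d = -23/(-356) = -23*(-1/356) = 23/356 ≈ 0.064607)
d + (√(6 - 3) + (2 + 0)*0)² = 23/356 + (√(6 - 3) + (2 + 0)*0)² = 23/356 + (√3 + 2*0)² = 23/356 + (√3 + 0)² = 23/356 + (√3)² = 23/356 + 3 = 1091/356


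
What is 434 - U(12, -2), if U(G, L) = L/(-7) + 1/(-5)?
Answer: 15187/35 ≈ 433.91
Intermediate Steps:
U(G, L) = -⅕ - L/7 (U(G, L) = L*(-⅐) + 1*(-⅕) = -L/7 - ⅕ = -⅕ - L/7)
434 - U(12, -2) = 434 - (-⅕ - ⅐*(-2)) = 434 - (-⅕ + 2/7) = 434 - 1*3/35 = 434 - 3/35 = 15187/35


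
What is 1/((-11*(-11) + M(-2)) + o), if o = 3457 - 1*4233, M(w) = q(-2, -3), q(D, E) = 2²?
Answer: -1/651 ≈ -0.0015361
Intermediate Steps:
q(D, E) = 4
M(w) = 4
o = -776 (o = 3457 - 4233 = -776)
1/((-11*(-11) + M(-2)) + o) = 1/((-11*(-11) + 4) - 776) = 1/((121 + 4) - 776) = 1/(125 - 776) = 1/(-651) = -1/651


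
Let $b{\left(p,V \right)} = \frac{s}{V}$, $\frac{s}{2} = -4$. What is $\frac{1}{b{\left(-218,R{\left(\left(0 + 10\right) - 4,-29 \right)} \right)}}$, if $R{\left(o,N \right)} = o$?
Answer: $- \frac{3}{4} \approx -0.75$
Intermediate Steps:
$s = -8$ ($s = 2 \left(-4\right) = -8$)
$b{\left(p,V \right)} = - \frac{8}{V}$
$\frac{1}{b{\left(-218,R{\left(\left(0 + 10\right) - 4,-29 \right)} \right)}} = \frac{1}{\left(-8\right) \frac{1}{\left(0 + 10\right) - 4}} = \frac{1}{\left(-8\right) \frac{1}{10 - 4}} = \frac{1}{\left(-8\right) \frac{1}{6}} = \frac{1}{- \frac{4}{3}} = - \frac{3}{4}$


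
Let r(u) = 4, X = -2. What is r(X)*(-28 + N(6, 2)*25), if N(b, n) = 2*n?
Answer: 288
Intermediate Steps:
r(X)*(-28 + N(6, 2)*25) = 4*(-28 + (2*2)*25) = 4*(-28 + 4*25) = 4*(-28 + 100) = 4*72 = 288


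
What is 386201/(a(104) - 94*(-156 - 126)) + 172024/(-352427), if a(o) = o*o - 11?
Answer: 129688928315/13150108651 ≈ 9.8622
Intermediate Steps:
a(o) = -11 + o² (a(o) = o² - 11 = -11 + o²)
386201/(a(104) - 94*(-156 - 126)) + 172024/(-352427) = 386201/((-11 + 104²) - 94*(-156 - 126)) + 172024/(-352427) = 386201/((-11 + 10816) - 94*(-282)) + 172024*(-1/352427) = 386201/(10805 + 26508) - 172024/352427 = 386201/37313 - 172024/352427 = 129688928315/13150108651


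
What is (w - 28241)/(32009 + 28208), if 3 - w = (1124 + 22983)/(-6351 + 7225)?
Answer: -24704119/52629658 ≈ -0.46940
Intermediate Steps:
w = -21485/874 (w = 3 - (1124 + 22983)/(-6351 + 7225) = 3 - 24107/874 = -21485/874 ≈ -24.582)
(w - 28241)/(32009 + 28208) = (-21485/874 - 28241)/(32009 + 28208) = -24704119/874/60217 = -24704119/874*1/60217 = -24704119/52629658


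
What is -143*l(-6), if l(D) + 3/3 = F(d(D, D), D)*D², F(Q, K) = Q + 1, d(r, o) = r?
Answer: 25883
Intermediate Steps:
F(Q, K) = 1 + Q
l(D) = -1 + D²*(1 + D) (l(D) = -1 + (1 + D)*D² = -1 + D²*(1 + D))
-143*l(-6) = -143*(-1 + (-6)²*(1 - 6)) = -143*(-1 + 36*(-5)) = -143*(-1 - 180) = -143*(-181) = 25883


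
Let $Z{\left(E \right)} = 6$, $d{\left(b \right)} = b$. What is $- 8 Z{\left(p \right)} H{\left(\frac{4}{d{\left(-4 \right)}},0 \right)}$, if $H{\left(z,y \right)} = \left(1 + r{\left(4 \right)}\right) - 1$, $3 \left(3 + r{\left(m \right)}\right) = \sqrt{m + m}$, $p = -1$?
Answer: $144 - 32 \sqrt{2} \approx 98.745$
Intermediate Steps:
$r{\left(m \right)} = -3 + \frac{\sqrt{2} \sqrt{m}}{3}$ ($r{\left(m \right)} = -3 + \frac{\sqrt{m + m}}{3} = -3 + \frac{\sqrt{2 m}}{3} = -3 + \frac{\sqrt{2} \sqrt{m}}{3}$)
$H{\left(z,y \right)} = -3 + \frac{2 \sqrt{2}}{3}$ ($H{\left(z,y \right)} = \left(1 - \left(3 - \frac{\sqrt{2} \sqrt{4}}{3}\right)\right) - 1 = \left(1 - \left(3 - \frac{1}{3} \sqrt{2} \cdot 2\right)\right) - 1 = \left(1 - \left(3 - \frac{2 \sqrt{2}}{3}\right)\right) - 1 = \left(-2 + \frac{2 \sqrt{2}}{3}\right) - 1 = -3 + \frac{2 \sqrt{2}}{3}$)
$- 8 Z{\left(p \right)} H{\left(\frac{4}{d{\left(-4 \right)}},0 \right)} = \left(-8\right) 6 \left(-3 + \frac{2 \sqrt{2}}{3}\right) = - 48 \left(-3 + \frac{2 \sqrt{2}}{3}\right) = 144 - 32 \sqrt{2}$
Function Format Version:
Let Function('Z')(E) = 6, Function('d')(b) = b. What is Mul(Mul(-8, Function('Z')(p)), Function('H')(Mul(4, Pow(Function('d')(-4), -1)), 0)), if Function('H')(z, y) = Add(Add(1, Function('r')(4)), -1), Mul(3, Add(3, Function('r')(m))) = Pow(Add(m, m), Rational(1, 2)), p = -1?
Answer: Add(144, Mul(-32, Pow(2, Rational(1, 2)))) ≈ 98.745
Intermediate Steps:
Function('r')(m) = Add(-3, Mul(Rational(1, 3), Pow(2, Rational(1, 2)), Pow(m, Rational(1, 2)))) (Function('r')(m) = Add(-3, Mul(Rational(1, 3), Pow(Add(m, m), Rational(1, 2)))) = Add(-3, Mul(Rational(1, 3), Pow(Mul(2, m), Rational(1, 2)))) = Add(-3, Mul(Rational(1, 3), Mul(Pow(2, Rational(1, 2)), Pow(m, Rational(1, 2))))) = Add(-3, Mul(Rational(1, 3), Pow(2, Rational(1, 2)), Pow(m, Rational(1, 2)))))
Function('H')(z, y) = Add(-3, Mul(Rational(2, 3), Pow(2, Rational(1, 2)))) (Function('H')(z, y) = Add(Add(1, Add(-3, Mul(Rational(1, 3), Pow(2, Rational(1, 2)), Pow(4, Rational(1, 2))))), -1) = Add(Add(1, Add(-3, Mul(Rational(1, 3), Pow(2, Rational(1, 2)), 2))), -1) = Add(Add(1, Add(-3, Mul(Rational(2, 3), Pow(2, Rational(1, 2))))), -1) = Add(Add(-2, Mul(Rational(2, 3), Pow(2, Rational(1, 2)))), -1) = Add(-3, Mul(Rational(2, 3), Pow(2, Rational(1, 2)))))
Mul(Mul(-8, Function('Z')(p)), Function('H')(Mul(4, Pow(Function('d')(-4), -1)), 0)) = Mul(Mul(-8, 6), Add(-3, Mul(Rational(2, 3), Pow(2, Rational(1, 2))))) = Mul(-48, Add(-3, Mul(Rational(2, 3), Pow(2, Rational(1, 2))))) = Add(144, Mul(-32, Pow(2, Rational(1, 2))))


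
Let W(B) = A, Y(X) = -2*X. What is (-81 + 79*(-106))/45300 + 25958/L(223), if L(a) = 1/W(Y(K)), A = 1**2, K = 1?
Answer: 235177789/9060 ≈ 25958.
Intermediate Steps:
A = 1
W(B) = 1
L(a) = 1 (L(a) = 1/1 = 1)
(-81 + 79*(-106))/45300 + 25958/L(223) = (-81 + 79*(-106))/45300 + 25958/1 = (-81 - 8374)*(1/45300) + 25958*1 = -8455*1/45300 + 25958 = -1691/9060 + 25958 = 235177789/9060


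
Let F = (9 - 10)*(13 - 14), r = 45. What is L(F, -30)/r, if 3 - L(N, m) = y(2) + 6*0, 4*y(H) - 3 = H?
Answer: 7/180 ≈ 0.038889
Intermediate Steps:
y(H) = ¾ + H/4
F = 1 (F = -1*(-1) = 1)
L(N, m) = 7/4 (L(N, m) = 3 - ((¾ + (¼)*2) + 6*0) = 3 - ((¾ + ½) + 0) = 3 - (5/4 + 0) = 3 - 1*5/4 = 3 - 5/4 = 7/4)
L(F, -30)/r = (7/4)/45 = (7/4)*(1/45) = 7/180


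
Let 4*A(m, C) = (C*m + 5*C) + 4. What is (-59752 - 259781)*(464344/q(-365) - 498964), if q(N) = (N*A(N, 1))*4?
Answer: 5179223948624982/32485 ≈ 1.5943e+11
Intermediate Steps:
A(m, C) = 1 + 5*C/4 + C*m/4 (A(m, C) = ((C*m + 5*C) + 4)/4 = ((5*C + C*m) + 4)/4 = (4 + 5*C + C*m)/4 = 1 + 5*C/4 + C*m/4)
q(N) = 4*N*(9/4 + N/4) (q(N) = (N*(1 + (5/4)*1 + (¼)*1*N))*4 = (N*(1 + 5/4 + N/4))*4 = (N*(9/4 + N/4))*4 = 4*N*(9/4 + N/4))
(-59752 - 259781)*(464344/q(-365) - 498964) = (-59752 - 259781)*(464344/((-365*(9 - 365))) - 498964) = -319533*(464344/((-365*(-356))) - 498964) = -319533*(464344/129940 - 498964) = -319533*(464344*(1/129940) - 498964) = -319533*(116086/32485 - 498964) = -319533*(-16208729454/32485) = 5179223948624982/32485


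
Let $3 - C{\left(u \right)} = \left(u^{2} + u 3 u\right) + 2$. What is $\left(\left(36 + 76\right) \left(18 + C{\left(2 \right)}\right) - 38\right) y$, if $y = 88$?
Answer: $26224$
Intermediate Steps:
$C{\left(u \right)} = 1 - 4 u^{2}$ ($C{\left(u \right)} = 3 - \left(\left(u^{2} + u 3 u\right) + 2\right) = 3 - \left(\left(u^{2} + 3 u u\right) + 2\right) = 3 - \left(\left(u^{2} + 3 u^{2}\right) + 2\right) = 3 - \left(4 u^{2} + 2\right) = 3 - \left(2 + 4 u^{2}\right) = 1 - 4 u^{2}$)
$\left(\left(36 + 76\right) \left(18 + C{\left(2 \right)}\right) - 38\right) y = \left(\left(36 + 76\right) \left(18 + \left(1 - 4 \cdot 2^{2}\right)\right) - 38\right) 88 = \left(112 \left(18 + \left(1 - 16\right)\right) - 38\right) 88 = \left(112 \left(18 - 15\right) - 38\right) 88 = \left(112 \cdot 3 - 38\right) 88 = \left(336 - 38\right) 88 = 298 \cdot 88 = 26224$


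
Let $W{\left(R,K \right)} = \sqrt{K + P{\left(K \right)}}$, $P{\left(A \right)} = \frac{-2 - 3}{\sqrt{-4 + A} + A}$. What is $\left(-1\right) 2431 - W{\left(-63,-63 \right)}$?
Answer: $-2431 - \sqrt{- \frac{3964 - 63 i \sqrt{67}}{63 - i \sqrt{67}}} \approx -2431.0 - 7.9323 i$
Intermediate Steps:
$P{\left(A \right)} = - \frac{5}{A + \sqrt{-4 + A}}$
$W{\left(R,K \right)} = \sqrt{K - \frac{5}{K + \sqrt{-4 + K}}}$
$\left(-1\right) 2431 - W{\left(-63,-63 \right)} = \left(-1\right) 2431 - \sqrt{\frac{-5 - 63 \left(-63 + \sqrt{-4 - 63}\right)}{-63 + \sqrt{-4 - 63}}} = -2431 - \sqrt{\frac{-5 - 63 \left(-63 + \sqrt{-67}\right)}{-63 + \sqrt{-67}}} = -2431 - \sqrt{\frac{-5 - 63 \left(-63 + i \sqrt{67}\right)}{-63 + i \sqrt{67}}} = -2431 - \sqrt{\frac{-5 + \left(3969 - 63 i \sqrt{67}\right)}{-63 + i \sqrt{67}}} = -2431 - \sqrt{\frac{3964 - 63 i \sqrt{67}}{-63 + i \sqrt{67}}}$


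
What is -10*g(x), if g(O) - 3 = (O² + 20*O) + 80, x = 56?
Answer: -43390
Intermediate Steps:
g(O) = 83 + O² + 20*O (g(O) = 3 + ((O² + 20*O) + 80) = 3 + (80 + O² + 20*O) = 83 + O² + 20*O)
-10*g(x) = -10*(83 + 56² + 20*56) = -10*(83 + 3136 + 1120) = -10*4339 = -43390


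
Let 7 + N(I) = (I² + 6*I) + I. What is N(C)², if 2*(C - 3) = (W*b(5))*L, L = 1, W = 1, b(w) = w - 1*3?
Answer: 1369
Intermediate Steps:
b(w) = -3 + w (b(w) = w - 3 = -3 + w)
C = 4 (C = 3 + ((1*(-3 + 5))*1)/2 = 3 + ((1*2)*1)/2 = 3 + (2*1)/2 = 3 + (½)*2 = 3 + 1 = 4)
N(I) = -7 + I² + 7*I (N(I) = -7 + ((I² + 6*I) + I) = -7 + (I² + 7*I) = -7 + I² + 7*I)
N(C)² = (-7 + 4² + 7*4)² = (-7 + 16 + 28)² = 37² = 1369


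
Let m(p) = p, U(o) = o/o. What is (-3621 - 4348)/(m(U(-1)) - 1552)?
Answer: 7969/1551 ≈ 5.1380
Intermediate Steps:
U(o) = 1
(-3621 - 4348)/(m(U(-1)) - 1552) = (-3621 - 4348)/(1 - 1552) = -7969/(-1551) = -7969*(-1/1551) = 7969/1551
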